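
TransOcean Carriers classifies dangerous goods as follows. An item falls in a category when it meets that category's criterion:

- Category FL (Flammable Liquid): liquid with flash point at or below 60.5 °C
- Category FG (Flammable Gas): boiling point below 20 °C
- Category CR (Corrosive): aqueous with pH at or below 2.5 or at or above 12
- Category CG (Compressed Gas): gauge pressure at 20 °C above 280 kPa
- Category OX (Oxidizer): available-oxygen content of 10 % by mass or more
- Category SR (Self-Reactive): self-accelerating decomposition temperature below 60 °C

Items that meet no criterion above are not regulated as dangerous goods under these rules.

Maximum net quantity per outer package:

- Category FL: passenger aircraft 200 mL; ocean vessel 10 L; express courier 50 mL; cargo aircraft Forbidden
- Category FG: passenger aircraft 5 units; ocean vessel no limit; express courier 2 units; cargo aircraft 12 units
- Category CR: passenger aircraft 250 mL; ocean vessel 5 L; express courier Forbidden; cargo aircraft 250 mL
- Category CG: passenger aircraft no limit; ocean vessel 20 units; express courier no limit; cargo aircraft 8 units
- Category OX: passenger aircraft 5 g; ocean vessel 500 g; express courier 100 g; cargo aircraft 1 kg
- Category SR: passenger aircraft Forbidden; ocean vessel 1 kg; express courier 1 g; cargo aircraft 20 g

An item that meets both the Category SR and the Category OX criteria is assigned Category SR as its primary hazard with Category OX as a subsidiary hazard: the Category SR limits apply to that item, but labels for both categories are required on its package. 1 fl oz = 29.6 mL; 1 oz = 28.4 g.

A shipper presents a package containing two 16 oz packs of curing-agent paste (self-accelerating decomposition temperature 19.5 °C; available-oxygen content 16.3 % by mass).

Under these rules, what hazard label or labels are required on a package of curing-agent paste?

Curing-agent paste: self-accelerating decomposition temperature 19.5 °C < 60 °C → Category SR (Self-Reactive).
The curing-agent paste has available-oxygen content 16.3 % by mass, which is ≥ 10 % by mass, so it is Category OX (Oxidizer).
By the precedence rule Category SR is primary and Category OX is subsidiary, and that rule requires both labels on the package.

Category OX and SR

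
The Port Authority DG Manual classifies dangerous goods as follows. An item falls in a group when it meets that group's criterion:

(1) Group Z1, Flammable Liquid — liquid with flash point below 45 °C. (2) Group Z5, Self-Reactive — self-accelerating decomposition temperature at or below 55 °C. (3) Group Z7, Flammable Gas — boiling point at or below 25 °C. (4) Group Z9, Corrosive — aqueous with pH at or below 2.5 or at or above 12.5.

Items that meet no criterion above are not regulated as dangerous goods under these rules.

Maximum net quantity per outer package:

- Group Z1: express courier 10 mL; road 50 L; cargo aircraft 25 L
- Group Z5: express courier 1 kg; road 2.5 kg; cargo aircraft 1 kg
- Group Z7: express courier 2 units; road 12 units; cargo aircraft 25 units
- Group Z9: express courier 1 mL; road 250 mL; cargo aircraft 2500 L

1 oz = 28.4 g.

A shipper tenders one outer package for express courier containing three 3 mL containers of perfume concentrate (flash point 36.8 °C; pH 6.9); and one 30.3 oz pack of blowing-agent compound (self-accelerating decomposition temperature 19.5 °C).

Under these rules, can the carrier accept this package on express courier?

With flash point 36.8 °C (< 45 °C), the perfume concentrate falls in Group Z1.
Self-accelerating decomposition temperature 19.5 °C meets the Group Z5 criterion (Self-Reactive), so the blowing-agent compound is Group Z5.
Group Z1 quantity: three 3 mL containers = 9 mL.
9 mL is within the express courier limit of 10 mL for Group Z1.
Group Z5 quantity: one 30.3 oz pack = 860.52 g.
That is within the Group Z5 express courier limit of 1 kg.
Every hazard group is within its express courier limit and no segregation rule is violated.

Yes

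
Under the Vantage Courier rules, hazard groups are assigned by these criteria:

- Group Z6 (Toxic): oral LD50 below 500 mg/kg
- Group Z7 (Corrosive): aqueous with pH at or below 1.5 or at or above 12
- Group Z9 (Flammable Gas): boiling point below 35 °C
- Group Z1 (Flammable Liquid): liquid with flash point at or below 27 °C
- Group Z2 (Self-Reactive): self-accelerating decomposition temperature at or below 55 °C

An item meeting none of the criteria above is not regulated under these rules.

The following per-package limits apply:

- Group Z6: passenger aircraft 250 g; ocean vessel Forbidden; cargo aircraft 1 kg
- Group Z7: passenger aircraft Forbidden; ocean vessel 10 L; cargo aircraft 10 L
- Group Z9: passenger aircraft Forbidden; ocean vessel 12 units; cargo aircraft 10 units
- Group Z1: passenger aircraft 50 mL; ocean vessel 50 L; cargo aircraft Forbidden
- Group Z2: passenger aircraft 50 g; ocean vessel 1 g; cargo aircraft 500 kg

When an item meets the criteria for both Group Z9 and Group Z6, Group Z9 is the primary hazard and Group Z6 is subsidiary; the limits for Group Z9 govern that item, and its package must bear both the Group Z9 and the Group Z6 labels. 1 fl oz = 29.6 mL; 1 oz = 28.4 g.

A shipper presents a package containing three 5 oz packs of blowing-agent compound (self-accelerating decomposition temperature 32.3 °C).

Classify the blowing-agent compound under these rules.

Group Z2

The blowing-agent compound has self-accelerating decomposition temperature 32.3 °C, which is ≤ 55 °C, so it is Group Z2 (Self-Reactive).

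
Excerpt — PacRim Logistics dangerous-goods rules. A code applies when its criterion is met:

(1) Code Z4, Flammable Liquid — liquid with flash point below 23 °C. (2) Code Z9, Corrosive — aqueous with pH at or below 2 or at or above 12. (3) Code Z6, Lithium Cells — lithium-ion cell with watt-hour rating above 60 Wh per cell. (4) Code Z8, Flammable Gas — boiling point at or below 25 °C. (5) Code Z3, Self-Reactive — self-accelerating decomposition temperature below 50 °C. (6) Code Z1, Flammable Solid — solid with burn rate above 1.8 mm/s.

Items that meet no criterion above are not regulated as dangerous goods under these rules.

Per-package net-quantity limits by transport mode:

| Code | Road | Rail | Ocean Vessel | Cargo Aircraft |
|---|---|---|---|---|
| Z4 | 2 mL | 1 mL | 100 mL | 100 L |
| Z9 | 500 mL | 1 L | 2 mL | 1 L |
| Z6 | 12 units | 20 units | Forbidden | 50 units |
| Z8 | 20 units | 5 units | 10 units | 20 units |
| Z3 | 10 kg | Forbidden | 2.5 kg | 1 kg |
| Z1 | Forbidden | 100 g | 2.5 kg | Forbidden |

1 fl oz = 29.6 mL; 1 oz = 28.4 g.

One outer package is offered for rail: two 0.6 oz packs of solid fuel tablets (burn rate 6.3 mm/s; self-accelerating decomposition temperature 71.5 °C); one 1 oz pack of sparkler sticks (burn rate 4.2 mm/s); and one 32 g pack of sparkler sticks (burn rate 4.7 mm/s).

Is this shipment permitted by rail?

Yes

The solid fuel tablets have burn rate 6.3 mm/s, which is > 1.8 mm/s, so they are Code Z1 (Flammable Solid).
The sparkler sticks have burn rate 4.2 mm/s, which is > 1.8 mm/s, so they are Code Z1 (Flammable Solid).
With burn rate 4.7 mm/s (> 1.8 mm/s), the sparkler sticks fall in Code Z1.
Total Code Z1: (two 0.6 oz packs = 34.08 g) + (one 1 oz pack = 28.4 g) + 32 g = 94.48 g.
That is within the Code Z1 rail limit of 100 g.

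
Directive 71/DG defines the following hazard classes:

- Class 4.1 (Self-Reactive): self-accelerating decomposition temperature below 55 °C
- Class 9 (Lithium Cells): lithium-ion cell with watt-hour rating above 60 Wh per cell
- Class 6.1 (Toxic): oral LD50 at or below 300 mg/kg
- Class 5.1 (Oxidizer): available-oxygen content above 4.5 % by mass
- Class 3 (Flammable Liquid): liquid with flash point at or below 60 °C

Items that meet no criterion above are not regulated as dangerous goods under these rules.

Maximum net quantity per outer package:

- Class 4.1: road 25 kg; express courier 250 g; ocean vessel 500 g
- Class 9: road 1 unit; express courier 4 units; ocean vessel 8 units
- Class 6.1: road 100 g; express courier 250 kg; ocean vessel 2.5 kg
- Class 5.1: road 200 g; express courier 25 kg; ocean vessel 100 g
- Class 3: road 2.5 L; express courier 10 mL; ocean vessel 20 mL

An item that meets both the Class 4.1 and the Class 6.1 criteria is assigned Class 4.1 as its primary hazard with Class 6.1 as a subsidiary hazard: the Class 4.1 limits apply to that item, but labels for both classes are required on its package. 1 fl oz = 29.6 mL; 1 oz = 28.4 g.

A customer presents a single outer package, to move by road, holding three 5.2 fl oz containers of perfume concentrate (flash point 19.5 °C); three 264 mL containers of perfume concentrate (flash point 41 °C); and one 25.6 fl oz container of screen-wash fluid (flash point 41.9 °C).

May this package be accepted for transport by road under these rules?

Yes

With flash point 19.5 °C (≤ 60 °C), the perfume concentrate falls in Class 3.
With flash point 41 °C (≤ 60 °C), the perfume concentrate falls in Class 3.
With flash point 41.9 °C (≤ 60 °C), the screen-wash fluid falls in Class 3.
Class 3 net quantity: (three 5.2 fl oz containers = 461.76 mL) + (three 264 mL containers = 792 mL) + (one 25.6 fl oz container = 757.76 mL) = 2011.52 mL.
2011.52 mL is within the road limit of 2.5 L for Class 3.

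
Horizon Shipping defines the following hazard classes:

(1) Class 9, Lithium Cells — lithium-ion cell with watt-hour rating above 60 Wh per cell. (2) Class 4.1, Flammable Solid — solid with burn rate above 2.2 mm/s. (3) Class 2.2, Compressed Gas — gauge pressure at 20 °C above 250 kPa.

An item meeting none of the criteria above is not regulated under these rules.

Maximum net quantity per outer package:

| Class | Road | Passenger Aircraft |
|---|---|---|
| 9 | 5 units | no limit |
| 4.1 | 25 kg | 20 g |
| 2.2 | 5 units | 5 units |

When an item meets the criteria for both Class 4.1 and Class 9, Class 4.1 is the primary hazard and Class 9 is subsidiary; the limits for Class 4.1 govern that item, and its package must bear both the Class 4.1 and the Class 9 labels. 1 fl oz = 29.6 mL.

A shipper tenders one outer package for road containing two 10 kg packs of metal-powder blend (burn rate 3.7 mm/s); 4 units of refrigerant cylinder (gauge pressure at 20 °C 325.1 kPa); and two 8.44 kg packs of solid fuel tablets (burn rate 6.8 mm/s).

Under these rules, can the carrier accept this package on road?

Metal-powder blend: burn rate 3.7 mm/s > 2.2 mm/s → Class 4.1 (Flammable Solid).
With gauge pressure at 20 °C 325.1 kPa (> 250 kPa), the refrigerant cylinder falls in Class 2.2.
Burn rate 6.8 mm/s meets the Class 4.1 criterion (Flammable Solid), so the solid fuel tablets are Class 4.1.
Total Class 4.1: (two 10 kg packs = 20 kg) + (two 8.44 kg packs = 16.88 kg) = 36.88 kg.
36.88 kg > 25 kg (road limit, Class 4.1) — over the limit.
Class 2.2 quantity: 4 units.
That is within the Class 2.2 road limit of 5 units.

No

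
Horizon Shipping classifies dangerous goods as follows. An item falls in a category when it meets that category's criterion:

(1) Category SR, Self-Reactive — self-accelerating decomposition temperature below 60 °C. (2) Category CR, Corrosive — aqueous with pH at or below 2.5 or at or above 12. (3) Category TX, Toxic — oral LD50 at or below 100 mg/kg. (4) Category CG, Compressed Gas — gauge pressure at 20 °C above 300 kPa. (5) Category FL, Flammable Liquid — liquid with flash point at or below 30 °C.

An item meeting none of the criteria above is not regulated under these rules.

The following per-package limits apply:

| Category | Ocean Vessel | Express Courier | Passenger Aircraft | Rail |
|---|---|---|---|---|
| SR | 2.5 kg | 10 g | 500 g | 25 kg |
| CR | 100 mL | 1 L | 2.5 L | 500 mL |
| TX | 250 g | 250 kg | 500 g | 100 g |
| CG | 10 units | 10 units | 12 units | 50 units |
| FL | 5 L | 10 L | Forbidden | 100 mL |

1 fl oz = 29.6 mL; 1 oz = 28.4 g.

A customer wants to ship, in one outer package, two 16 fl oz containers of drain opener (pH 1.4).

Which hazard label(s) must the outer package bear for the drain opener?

Category CR

The drain opener has pH 1.4, which is ≤ 2.5, so it is Category CR (Corrosive).
Only the Category CR label is required.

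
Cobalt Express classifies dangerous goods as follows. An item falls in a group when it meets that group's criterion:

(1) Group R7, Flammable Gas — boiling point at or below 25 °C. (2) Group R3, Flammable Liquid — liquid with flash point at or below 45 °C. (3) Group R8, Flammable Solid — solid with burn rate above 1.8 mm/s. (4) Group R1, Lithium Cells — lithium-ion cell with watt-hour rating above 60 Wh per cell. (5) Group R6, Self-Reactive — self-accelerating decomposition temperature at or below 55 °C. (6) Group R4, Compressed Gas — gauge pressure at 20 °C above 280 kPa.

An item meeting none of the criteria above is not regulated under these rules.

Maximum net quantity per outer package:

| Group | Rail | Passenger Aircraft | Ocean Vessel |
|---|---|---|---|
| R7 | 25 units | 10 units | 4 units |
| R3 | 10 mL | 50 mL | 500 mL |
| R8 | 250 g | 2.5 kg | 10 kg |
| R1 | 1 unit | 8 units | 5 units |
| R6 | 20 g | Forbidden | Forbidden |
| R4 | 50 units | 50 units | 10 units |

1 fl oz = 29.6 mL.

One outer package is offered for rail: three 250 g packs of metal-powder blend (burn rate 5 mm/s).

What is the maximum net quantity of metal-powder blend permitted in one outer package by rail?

Metal-powder blend: burn rate 5 mm/s > 1.8 mm/s → Group R8 (Flammable Solid).
The rail limit for Group R8 is 250 g.

250 g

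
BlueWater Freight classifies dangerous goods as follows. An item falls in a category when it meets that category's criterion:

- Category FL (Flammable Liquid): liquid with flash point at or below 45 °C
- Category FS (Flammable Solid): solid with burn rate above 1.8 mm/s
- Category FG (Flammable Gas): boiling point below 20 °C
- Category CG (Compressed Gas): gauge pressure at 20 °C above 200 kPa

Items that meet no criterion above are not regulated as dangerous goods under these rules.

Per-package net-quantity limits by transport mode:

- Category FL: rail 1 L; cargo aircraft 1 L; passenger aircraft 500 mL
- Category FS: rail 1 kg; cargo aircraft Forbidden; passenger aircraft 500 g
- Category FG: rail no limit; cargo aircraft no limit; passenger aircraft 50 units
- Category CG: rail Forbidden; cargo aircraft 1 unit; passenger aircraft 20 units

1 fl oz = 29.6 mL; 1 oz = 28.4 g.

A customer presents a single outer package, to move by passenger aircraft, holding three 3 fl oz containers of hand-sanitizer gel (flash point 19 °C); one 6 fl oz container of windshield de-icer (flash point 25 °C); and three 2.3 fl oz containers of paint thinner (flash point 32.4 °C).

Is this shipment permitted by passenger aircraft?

The hand-sanitizer gel has flash point 19 °C, which is ≤ 45 °C, so it is Category FL (Flammable Liquid).
Flash point 25 °C meets the Category FL criterion (Flammable Liquid), so the windshield de-icer is Category FL.
With flash point 32.4 °C (≤ 45 °C), the paint thinner falls in Category FL.
Total Category FL: (three 3 fl oz containers = 266.4 mL) + (one 6 fl oz container = 177.6 mL) + (three 2.3 fl oz containers = 204.24 mL) = 648.24 mL.
That exceeds the Category FL passenger aircraft limit of 500 mL.

No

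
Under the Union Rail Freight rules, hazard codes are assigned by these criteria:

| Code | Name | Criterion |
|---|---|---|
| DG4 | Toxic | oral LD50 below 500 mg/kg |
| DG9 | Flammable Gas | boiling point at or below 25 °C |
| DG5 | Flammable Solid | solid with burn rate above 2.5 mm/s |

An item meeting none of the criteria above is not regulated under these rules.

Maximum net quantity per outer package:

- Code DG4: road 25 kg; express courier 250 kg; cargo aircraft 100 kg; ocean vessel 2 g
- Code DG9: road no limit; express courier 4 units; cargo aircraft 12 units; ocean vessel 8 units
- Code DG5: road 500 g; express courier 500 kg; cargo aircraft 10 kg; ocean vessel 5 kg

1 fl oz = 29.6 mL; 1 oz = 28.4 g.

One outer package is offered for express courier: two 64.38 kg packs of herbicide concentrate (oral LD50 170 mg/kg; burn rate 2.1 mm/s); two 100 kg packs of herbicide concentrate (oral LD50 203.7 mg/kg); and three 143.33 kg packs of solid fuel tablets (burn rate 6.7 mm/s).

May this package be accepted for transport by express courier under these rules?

No

With oral LD50 170 mg/kg (< 500 mg/kg), the herbicide concentrate falls in Code DG4.
Oral LD50 203.7 mg/kg meets the Code DG4 criterion (Toxic), so the herbicide concentrate is Code DG4.
Solid fuel tablets: burn rate 6.7 mm/s > 2.5 mm/s → Code DG5 (Flammable Solid).
Total Code DG4: (two 64.38 kg packs = 128.76 kg) + (two 100 kg packs = 200 kg) = 328.76 kg.
328.76 kg exceeds the express courier limit of 250 kg for Code DG4.
Code DG5 quantity: three 143.33 kg packs = 429.99 kg.
429.99 kg ≤ 500 kg (express courier limit, Code DG5) — within limit.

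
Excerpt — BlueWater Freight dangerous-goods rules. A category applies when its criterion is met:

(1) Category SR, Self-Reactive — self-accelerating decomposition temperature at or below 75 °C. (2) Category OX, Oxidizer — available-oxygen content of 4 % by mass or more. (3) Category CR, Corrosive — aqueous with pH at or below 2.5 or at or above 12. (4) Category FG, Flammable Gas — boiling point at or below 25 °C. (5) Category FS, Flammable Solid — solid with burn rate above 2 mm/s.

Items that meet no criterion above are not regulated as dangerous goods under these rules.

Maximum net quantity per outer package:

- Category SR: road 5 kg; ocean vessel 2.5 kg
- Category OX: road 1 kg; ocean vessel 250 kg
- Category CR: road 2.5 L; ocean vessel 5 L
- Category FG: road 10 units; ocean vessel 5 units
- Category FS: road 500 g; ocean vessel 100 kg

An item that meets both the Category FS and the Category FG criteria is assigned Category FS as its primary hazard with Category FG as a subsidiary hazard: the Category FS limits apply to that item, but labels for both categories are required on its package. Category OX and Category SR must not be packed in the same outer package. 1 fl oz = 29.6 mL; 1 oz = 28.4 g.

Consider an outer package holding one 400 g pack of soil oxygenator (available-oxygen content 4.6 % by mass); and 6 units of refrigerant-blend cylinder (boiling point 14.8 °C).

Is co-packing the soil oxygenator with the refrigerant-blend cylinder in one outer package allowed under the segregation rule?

Yes

Available-oxygen content 4.6 % by mass meets the Category OX criterion (Oxidizer), so the soil oxygenator is Category OX.
Refrigerant-blend cylinder: boiling point 14.8 °C ≤ 25 °C → Category FG (Flammable Gas).
No segregation rule bars Category OX with Category FG.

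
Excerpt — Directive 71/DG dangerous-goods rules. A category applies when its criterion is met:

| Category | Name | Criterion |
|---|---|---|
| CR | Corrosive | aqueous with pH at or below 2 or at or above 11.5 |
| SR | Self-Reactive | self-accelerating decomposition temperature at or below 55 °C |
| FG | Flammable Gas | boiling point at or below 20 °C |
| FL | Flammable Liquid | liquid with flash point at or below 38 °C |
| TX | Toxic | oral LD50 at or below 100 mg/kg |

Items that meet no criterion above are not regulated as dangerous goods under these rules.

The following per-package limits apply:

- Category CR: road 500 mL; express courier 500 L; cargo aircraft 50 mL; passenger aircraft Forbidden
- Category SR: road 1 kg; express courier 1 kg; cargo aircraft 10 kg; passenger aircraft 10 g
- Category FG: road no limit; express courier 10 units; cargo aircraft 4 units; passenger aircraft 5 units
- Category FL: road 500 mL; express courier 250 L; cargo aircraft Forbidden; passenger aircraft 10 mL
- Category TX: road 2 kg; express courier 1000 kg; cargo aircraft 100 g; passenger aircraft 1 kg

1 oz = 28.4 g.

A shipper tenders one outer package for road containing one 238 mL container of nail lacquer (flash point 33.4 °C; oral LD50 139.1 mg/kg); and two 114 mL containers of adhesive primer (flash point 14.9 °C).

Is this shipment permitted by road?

Yes

Flash point 33.4 °C meets the Category FL criterion (Flammable Liquid), so the nail lacquer is Category FL.
Adhesive primer: flash point 14.9 °C ≤ 38 °C → Category FL (Flammable Liquid).
Total Category FL: 238 mL + (two 114 mL containers = 228 mL) = 466 mL.
That is within the Category FL road limit of 500 mL.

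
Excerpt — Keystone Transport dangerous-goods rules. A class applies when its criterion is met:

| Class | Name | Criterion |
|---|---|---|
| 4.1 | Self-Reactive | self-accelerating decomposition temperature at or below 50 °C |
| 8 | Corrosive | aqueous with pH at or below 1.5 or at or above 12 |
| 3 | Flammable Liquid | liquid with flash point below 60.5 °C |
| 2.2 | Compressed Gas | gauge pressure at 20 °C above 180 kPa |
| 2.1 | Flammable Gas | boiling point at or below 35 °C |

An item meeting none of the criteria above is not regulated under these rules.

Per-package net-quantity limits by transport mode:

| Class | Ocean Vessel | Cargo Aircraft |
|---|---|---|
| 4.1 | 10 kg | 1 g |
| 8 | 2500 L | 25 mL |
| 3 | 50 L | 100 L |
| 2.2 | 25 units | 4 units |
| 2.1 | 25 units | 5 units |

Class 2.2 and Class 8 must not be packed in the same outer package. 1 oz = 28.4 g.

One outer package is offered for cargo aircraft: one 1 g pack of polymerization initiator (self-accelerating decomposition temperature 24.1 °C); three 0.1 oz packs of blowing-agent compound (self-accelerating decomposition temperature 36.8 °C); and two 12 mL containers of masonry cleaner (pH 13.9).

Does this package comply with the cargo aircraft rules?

With self-accelerating decomposition temperature 24.1 °C (≤ 50 °C), the polymerization initiator falls in Class 4.1.
Blowing-agent compound: self-accelerating decomposition temperature 36.8 °C ≤ 50 °C → Class 4.1 (Self-Reactive).
The masonry cleaner has pH 13.9, which is ≥ 12, so it is Class 8 (Corrosive).
Class 4.1 net quantity: 1 g + (three 0.1 oz packs = 8.52 g) = 9.52 g.
9.52 g exceeds the cargo aircraft limit of 1 g for Class 4.1.
Class 8 quantity: two 12 mL containers = 24 mL.
24 mL is within the cargo aircraft limit of 25 mL for Class 8.
The segregation rule (Class 2.2 with Class 8) does not apply to Class 4.1 with Class 8.

No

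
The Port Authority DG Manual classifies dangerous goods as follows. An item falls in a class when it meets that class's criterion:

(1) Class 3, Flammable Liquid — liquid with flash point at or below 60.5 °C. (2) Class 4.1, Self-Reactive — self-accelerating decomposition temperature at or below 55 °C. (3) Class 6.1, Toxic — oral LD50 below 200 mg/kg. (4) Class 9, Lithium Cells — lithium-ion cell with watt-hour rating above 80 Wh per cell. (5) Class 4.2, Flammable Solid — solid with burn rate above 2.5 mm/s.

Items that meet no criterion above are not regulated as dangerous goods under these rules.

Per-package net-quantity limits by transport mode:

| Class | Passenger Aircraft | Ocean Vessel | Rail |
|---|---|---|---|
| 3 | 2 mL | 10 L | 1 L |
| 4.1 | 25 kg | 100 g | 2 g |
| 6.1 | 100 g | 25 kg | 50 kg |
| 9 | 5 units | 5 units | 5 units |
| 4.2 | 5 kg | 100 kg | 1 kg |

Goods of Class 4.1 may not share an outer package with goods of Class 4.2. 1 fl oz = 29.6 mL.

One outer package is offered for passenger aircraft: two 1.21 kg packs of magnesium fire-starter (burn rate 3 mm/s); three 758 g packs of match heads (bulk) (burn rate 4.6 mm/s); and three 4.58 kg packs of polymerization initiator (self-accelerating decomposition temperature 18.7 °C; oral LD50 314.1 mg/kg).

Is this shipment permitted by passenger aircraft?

Burn rate 3 mm/s meets the Class 4.2 criterion (Flammable Solid), so the magnesium fire-starter is Class 4.2.
Burn rate 4.6 mm/s meets the Class 4.2 criterion (Flammable Solid), so the match heads (bulk) are Class 4.2.
Self-accelerating decomposition temperature 18.7 °C meets the Class 4.1 criterion (Self-Reactive), so the polymerization initiator is Class 4.1.
Class 4.1 quantity: three 4.58 kg packs = 13.74 kg.
13.74 kg is within the passenger aircraft limit of 25 kg for Class 4.1.
Total Class 4.2: (two 1.21 kg packs = 2.42 kg) + (three 758 g packs = 2.274 kg) = 4.694 kg.
That is within the Class 4.2 passenger aircraft limit of 5 kg.
Class 4.1 and Class 4.2 may not share an outer package.

No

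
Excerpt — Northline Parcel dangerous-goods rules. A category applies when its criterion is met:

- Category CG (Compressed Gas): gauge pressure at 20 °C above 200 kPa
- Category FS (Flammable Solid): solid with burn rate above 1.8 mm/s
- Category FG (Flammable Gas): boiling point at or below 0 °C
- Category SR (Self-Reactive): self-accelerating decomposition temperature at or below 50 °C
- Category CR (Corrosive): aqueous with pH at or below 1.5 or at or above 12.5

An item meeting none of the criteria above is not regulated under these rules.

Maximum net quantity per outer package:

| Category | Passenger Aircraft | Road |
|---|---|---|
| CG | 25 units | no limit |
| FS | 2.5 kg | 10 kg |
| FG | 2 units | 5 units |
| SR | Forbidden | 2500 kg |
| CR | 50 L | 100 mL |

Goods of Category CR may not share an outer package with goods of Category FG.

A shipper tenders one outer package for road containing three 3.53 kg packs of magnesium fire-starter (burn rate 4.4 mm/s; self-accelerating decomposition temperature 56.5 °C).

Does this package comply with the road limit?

Burn rate 4.4 mm/s meets the Category FS criterion (Flammable Solid), so the magnesium fire-starter is Category FS.
Category FS quantity: three 3.53 kg packs = 10.59 kg.
10.59 kg > 10 kg (road limit, Category FS) — over the limit.

No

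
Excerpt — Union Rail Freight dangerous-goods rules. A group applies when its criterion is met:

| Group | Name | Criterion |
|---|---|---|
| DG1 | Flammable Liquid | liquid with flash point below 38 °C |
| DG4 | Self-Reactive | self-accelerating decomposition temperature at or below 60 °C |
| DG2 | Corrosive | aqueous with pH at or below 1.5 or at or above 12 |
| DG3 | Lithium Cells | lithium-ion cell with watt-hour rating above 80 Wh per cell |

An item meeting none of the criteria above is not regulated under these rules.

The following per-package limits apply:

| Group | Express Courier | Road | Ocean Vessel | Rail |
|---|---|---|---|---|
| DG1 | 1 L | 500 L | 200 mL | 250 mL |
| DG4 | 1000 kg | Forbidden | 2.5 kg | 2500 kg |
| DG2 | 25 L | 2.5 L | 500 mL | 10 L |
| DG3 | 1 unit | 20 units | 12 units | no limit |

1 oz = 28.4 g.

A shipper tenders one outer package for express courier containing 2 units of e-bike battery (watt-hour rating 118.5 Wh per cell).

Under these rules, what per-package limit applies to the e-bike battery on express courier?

With watt-hour rating 118.5 Wh per cell (> 80 Wh per cell), the e-bike battery falls in Group DG3.
The express courier limit for Group DG3 is 1 unit.

1 unit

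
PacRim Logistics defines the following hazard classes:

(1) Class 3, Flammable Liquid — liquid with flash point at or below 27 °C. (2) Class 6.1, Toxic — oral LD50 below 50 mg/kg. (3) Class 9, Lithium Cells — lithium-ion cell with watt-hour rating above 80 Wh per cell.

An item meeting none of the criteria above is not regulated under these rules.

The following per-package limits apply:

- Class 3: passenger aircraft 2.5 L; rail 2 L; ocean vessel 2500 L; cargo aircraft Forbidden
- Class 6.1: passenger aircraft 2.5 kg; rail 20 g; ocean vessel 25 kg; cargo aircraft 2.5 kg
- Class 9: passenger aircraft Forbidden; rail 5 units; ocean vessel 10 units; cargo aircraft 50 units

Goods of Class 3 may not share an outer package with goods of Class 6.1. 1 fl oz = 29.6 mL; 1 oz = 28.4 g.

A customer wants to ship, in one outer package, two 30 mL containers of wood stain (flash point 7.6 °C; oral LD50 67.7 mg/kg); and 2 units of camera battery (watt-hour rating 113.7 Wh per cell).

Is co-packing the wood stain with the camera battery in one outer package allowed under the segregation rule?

Wood stain: flash point 7.6 °C ≤ 27 °C → Class 3 (Flammable Liquid).
The camera battery has watt-hour rating 113.7 Wh per cell, which is > 80 Wh per cell, so it is Class 9 (Lithium Cells).
No segregation rule bars Class 3 with Class 9.

Yes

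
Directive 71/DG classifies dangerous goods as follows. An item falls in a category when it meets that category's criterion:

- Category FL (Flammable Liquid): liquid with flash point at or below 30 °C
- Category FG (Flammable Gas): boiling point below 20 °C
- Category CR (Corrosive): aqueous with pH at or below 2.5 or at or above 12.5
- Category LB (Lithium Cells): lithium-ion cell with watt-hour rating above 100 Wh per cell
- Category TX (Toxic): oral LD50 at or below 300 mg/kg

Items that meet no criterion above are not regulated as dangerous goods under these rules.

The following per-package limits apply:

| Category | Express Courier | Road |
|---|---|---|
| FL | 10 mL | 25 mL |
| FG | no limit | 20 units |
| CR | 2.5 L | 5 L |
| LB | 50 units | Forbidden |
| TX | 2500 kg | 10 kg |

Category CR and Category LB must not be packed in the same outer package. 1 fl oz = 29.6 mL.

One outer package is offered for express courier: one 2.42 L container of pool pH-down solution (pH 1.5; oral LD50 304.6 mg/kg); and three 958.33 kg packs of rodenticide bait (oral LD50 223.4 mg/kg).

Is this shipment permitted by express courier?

With pH 1.5 (≤ 2.5), the pool pH-down solution falls in Category CR.
The rodenticide bait has oral LD50 223.4 mg/kg, which is ≤ 300 mg/kg, so it is Category TX (Toxic).
Category CR quantity: 2.42 L.
2.42 L ≤ 2.5 L (express courier limit, Category CR) — within limit.
Category TX quantity: three 958.33 kg packs = 2874.99 kg.
2874.99 kg exceeds the express courier limit of 2500 kg for Category TX.
The segregation rule (Category CR with Category LB) does not apply to Category CR with Category TX.

No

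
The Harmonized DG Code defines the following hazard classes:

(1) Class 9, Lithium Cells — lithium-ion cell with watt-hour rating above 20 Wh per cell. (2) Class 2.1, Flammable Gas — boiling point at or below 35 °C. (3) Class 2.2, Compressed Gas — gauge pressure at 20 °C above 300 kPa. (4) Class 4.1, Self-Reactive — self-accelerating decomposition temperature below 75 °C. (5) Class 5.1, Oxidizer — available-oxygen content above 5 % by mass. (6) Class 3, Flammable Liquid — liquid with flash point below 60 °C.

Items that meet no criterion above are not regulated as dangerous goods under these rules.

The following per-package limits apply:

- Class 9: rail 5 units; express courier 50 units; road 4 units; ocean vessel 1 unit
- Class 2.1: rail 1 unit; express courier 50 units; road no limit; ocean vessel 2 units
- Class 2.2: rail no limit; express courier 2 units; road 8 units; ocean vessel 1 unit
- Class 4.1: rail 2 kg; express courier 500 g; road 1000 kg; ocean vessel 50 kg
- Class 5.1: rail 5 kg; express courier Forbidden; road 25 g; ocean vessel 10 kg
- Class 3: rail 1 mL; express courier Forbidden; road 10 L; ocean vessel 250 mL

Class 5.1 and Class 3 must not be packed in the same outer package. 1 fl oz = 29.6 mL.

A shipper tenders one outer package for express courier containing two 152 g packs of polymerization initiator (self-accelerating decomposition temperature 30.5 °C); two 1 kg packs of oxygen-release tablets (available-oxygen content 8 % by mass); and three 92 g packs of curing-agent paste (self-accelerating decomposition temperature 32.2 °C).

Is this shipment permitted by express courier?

No

With self-accelerating decomposition temperature 30.5 °C (< 75 °C), the polymerization initiator falls in Class 4.1.
With available-oxygen content 8 % by mass (> 5 % by mass), the oxygen-release tablets fall in Class 5.1.
The curing-agent paste has self-accelerating decomposition temperature 32.2 °C, which is < 75 °C, so it is Class 4.1 (Self-Reactive).
Class 4.1 net quantity: (two 152 g packs = 304 g) + (three 92 g packs = 276 g) = 580 g.
580 g > 500 g (express courier limit, Class 4.1) — over the limit.
Class 5.1 quantity: two 1 kg packs = 2 kg.
Class 5.1 is Forbidden by express courier.
The segregation rule (Class 5.1 with Class 3) does not apply to Class 4.1 with Class 5.1.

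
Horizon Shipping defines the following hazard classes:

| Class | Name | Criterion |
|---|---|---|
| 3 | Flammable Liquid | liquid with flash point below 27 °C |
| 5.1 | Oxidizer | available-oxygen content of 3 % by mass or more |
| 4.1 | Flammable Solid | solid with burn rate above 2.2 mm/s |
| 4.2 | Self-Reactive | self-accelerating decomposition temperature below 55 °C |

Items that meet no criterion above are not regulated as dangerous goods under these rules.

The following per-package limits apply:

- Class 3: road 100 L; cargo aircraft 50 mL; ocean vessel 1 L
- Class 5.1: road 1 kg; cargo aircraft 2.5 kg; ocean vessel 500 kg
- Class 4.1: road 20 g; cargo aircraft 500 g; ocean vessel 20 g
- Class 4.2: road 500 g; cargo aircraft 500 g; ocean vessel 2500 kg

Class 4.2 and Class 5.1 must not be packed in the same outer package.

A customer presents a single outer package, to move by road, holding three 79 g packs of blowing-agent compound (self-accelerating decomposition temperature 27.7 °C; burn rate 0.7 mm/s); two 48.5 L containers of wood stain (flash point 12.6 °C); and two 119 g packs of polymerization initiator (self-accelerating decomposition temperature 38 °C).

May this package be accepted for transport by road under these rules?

Yes

The blowing-agent compound has self-accelerating decomposition temperature 27.7 °C, which is < 55 °C, so it is Class 4.2 (Self-Reactive).
Wood stain: flash point 12.6 °C < 27 °C → Class 3 (Flammable Liquid).
Polymerization initiator: self-accelerating decomposition temperature 38 °C < 55 °C → Class 4.2 (Self-Reactive).
Total Class 4.2: (three 79 g packs = 237 g) + (two 119 g packs = 238 g) = 475 g.
475 g is within the road limit of 500 g for Class 4.2.
Class 3 quantity: two 48.5 L containers = 97 L.
97 L ≤ 100 L (road limit, Class 3) — within limit.
The segregation rule (Class 4.2 with Class 5.1) does not apply to Class 4.2 with Class 3.
Every hazard class is within its road limit and no segregation rule is violated.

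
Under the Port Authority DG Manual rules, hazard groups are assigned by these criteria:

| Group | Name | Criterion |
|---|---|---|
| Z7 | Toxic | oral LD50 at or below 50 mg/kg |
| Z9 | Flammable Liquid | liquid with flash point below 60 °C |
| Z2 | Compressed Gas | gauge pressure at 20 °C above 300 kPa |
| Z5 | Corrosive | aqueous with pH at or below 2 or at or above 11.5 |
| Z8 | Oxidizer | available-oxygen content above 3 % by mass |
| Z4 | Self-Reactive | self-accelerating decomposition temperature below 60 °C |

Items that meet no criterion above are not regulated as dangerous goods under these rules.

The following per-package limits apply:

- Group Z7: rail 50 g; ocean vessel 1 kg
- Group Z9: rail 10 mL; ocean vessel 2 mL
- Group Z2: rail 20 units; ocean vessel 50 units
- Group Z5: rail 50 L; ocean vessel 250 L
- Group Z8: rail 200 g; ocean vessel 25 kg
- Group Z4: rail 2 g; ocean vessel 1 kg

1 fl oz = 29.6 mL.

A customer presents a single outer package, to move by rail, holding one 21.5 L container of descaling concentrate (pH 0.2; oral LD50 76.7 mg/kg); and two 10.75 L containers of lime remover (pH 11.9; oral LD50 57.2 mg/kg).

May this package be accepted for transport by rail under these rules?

With pH 0.2 (≤ 2), the descaling concentrate falls in Group Z5.
Lime remover: pH 11.9 ≥ 11.5 → Group Z5 (Corrosive).
Total Group Z5: 21.5 L + (two 10.75 L containers = 21.5 L) = 43 L.
43 L is within the rail limit of 50 L for Group Z5.

Yes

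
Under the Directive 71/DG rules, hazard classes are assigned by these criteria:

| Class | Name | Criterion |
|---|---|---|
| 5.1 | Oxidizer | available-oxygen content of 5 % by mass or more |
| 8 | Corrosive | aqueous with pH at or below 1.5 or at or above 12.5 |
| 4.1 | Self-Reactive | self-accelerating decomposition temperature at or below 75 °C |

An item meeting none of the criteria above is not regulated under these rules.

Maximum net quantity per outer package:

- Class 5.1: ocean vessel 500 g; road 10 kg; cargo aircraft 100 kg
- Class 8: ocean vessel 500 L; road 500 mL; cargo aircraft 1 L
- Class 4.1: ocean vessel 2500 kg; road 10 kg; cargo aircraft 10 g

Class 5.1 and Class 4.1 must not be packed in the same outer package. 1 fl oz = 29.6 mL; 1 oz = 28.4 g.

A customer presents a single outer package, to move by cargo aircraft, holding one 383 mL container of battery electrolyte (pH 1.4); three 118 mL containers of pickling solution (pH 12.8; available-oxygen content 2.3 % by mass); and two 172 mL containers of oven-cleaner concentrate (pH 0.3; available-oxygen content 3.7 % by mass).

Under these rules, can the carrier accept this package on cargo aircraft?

No

The battery electrolyte has pH 1.4, which is ≤ 1.5, so it is Class 8 (Corrosive).
The pickling solution has pH 12.8, which is ≥ 12.5, so it is Class 8 (Corrosive).
Oven-cleaner concentrate: pH 0.3 ≤ 1.5 → Class 8 (Corrosive).
Class 8 net quantity: 383 mL + (three 118 mL containers = 354 mL) + (two 172 mL containers = 344 mL) = 1.081 L.
1.081 L exceeds the cargo aircraft limit of 1 L for Class 8.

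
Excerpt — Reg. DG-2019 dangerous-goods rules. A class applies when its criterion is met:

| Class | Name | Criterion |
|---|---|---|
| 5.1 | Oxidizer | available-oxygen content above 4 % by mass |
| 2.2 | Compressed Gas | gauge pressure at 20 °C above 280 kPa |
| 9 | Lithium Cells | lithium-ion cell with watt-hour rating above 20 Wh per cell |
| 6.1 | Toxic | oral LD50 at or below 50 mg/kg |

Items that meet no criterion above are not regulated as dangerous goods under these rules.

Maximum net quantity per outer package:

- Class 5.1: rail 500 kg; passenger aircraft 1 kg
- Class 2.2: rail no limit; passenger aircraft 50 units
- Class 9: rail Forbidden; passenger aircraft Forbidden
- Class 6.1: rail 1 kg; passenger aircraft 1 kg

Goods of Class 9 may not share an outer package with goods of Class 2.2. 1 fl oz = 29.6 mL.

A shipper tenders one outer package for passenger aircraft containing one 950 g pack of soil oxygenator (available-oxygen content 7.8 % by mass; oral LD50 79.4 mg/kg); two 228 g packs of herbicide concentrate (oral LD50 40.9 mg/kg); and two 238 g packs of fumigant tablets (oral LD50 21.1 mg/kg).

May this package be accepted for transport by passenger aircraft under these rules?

Yes

The soil oxygenator has available-oxygen content 7.8 % by mass, which is > 4 % by mass, so it is Class 5.1 (Oxidizer).
The herbicide concentrate has oral LD50 40.9 mg/kg, which is ≤ 50 mg/kg, so it is Class 6.1 (Toxic).
Oral LD50 21.1 mg/kg meets the Class 6.1 criterion (Toxic), so the fumigant tablets are Class 6.1.
Class 6.1 net quantity: (two 228 g packs = 456 g) + (two 238 g packs = 476 g) = 932 g.
That is within the Class 6.1 passenger aircraft limit of 1 kg.
Class 5.1 quantity: 950 g.
950 g is within the passenger aircraft limit of 1 kg for Class 5.1.
The segregation rule (Class 9 with Class 2.2) does not apply to Class 6.1 with Class 5.1.
Every hazard class is within its passenger aircraft limit and no segregation rule is violated.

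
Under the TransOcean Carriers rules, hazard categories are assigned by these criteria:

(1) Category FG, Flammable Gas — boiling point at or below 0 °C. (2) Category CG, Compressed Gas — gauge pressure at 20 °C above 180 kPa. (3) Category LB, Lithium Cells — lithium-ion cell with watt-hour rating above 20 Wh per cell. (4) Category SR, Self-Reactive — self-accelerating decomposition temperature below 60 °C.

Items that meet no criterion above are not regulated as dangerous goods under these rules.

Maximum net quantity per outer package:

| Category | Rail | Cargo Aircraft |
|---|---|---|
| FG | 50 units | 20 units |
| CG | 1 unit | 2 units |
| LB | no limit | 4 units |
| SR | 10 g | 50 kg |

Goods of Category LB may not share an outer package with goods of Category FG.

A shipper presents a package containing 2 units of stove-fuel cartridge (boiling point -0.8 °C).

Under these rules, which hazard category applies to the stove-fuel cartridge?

Category FG

The stove-fuel cartridge has boiling point -0.8 °C, which is ≤ 0 °C, so it is Category FG (Flammable Gas).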